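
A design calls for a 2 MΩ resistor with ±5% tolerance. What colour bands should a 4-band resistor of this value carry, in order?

red, black, green, gold

2000000 Ω = 20 × 10^5.
2 → red
0 → black
Multiplier 10^5 → green.
±5% tolerance → gold.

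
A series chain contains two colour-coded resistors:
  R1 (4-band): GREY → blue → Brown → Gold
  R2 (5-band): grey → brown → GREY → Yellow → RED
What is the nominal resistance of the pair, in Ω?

R1: grey, blue → 86; brown ×10 → 860 Ω.
R2: grey, brown, grey → 818; yellow ×10^4 → 8180000 Ω.
Series: 860 + 8180000 = 8180860 Ω.

8180860 Ω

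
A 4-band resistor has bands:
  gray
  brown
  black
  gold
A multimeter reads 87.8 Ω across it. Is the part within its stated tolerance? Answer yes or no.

Grey → 8 (first significant figure)
Brown → 1 (second significant figure)
Black → ×1 multiplier
Gold → ±5% tolerance
81 × 1 = 81 Ω
Allowed range: 76.95 Ω to 85.05 Ω.
87.8 Ω lies outside that range.

no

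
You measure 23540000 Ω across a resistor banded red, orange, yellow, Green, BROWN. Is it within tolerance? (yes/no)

yes

Red → 2 (first significant figure)
Orange → 3 (second significant figure)
Yellow → 4 (third significant figure)
Green → ×10^5 multiplier
Brown → ±1% tolerance
234 × 100000 = 23400000 Ω
Allowed range: 23166000 Ω to 23634000 Ω.
23540000 Ω lies inside that range.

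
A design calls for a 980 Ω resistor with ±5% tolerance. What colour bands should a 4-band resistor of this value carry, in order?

white, grey, brown, gold

980 Ω = 98 × 10^1.
9 → white
8 → grey
Multiplier 10^1 → brown.
±5% tolerance → gold.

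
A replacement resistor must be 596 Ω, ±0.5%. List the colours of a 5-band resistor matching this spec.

green, white, blue, black, green

596 Ω = 596 × 10^0.
5 → green
9 → white
6 → blue
Multiplier 10^0 → black.
±0.5% tolerance → green.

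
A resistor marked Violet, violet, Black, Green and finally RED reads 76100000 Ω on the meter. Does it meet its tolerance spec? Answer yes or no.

yes

Violet → 7 (first significant figure)
Violet → 7 (second significant figure)
Black → 0 (third significant figure)
Green → ×10^5 multiplier
Red → ±2% tolerance
770 × 100000 = 77000000 Ω
Allowed range: 75460000 Ω to 78540000 Ω.
76100000 Ω lies inside that range.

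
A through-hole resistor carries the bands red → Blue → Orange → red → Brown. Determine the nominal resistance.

26300 Ω

Red → 2 (first significant figure)
Blue → 6 (second significant figure)
Orange → 3 (third significant figure)
Red → ×10^2 multiplier
263 × 100 = 26300 Ω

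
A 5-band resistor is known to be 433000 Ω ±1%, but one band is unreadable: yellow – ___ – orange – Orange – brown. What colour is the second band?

433000 Ω = 433 × 10^3.
The second band gives digit 3 of the significand, and 3 is orange.

orange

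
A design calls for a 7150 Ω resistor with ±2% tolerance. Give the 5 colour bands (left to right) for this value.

7150 Ω = 715 × 10^1.
7 → violet
1 → brown
5 → green
Multiplier 10^1 → brown.
±2% tolerance → red.

violet, brown, green, brown, red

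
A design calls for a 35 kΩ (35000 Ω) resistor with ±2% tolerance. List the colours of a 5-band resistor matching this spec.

35000 Ω = 350 × 10^2.
3 → orange
5 → green
0 → black
Multiplier 10^2 → red.
±2% tolerance → red.

orange, green, black, red, red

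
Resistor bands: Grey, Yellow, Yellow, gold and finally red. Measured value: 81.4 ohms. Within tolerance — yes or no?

no

Grey → 8 (first significant figure)
Yellow → 4 (second significant figure)
Yellow → 4 (third significant figure)
Gold → ×0.1 multiplier
Red → ±2% tolerance
844 × 0.1 = 84.4 Ω
Allowed range: 82.712 Ω to 86.088 Ω.
81.4 ohms lies outside that range.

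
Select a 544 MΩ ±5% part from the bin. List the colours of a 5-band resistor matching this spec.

544000000 Ω = 544 × 10^6.
5 → green
4 → yellow
4 → yellow
Multiplier 10^6 → blue.
±5% tolerance → gold.

green, yellow, yellow, blue, gold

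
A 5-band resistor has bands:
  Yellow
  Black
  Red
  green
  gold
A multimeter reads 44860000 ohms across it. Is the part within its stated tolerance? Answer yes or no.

Yellow → 4 (first significant figure)
Black → 0 (second significant figure)
Red → 2 (third significant figure)
Green → ×10^5 multiplier
Gold → ±5% tolerance
402 × 100000 = 40200000 Ω
Allowed range: 38190000 Ω to 42210000 Ω.
44860000 ohms lies outside that range.

no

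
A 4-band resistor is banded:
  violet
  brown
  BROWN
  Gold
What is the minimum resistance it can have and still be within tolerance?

674.5 Ω

Violet → 7 (first significant figure)
Brown → 1 (second significant figure)
Brown → ×10 multiplier
Gold → ±5% tolerance
71 × 10 = 710 Ω
Minimum = 710 × (1 − 5/100) = 674.5 Ω.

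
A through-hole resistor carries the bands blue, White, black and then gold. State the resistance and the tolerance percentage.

69 Ω ±5%

Blue → 6 (first significant figure)
White → 9 (second significant figure)
Black → ×1 multiplier
Gold → ±5% tolerance
69 × 1 = 69 Ω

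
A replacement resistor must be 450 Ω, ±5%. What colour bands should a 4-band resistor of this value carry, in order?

450 Ω = 45 × 10^1.
4 → yellow
5 → green
Multiplier 10^1 → brown.
±5% tolerance → gold.

yellow, green, brown, gold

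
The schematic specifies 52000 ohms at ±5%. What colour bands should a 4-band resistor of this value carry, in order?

52000 Ω = 52 × 10^3.
5 → green
2 → red
Multiplier 10^3 → orange.
±5% tolerance → gold.

green, red, orange, gold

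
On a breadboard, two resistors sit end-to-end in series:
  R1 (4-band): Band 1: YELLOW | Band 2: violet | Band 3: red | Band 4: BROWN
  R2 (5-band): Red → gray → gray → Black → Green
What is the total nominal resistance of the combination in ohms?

4988 Ω

R1: yellow, violet → 47; red ×10^2 → 4700 Ω.
R2: red, grey, grey → 288; black ×1 → 288 Ω.
Series: 4700 + 288 = 4988 Ω.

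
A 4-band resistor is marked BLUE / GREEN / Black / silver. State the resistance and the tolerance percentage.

65 Ω ±10%

Blue → 6 (first significant figure)
Green → 5 (second significant figure)
Black → ×1 multiplier
Silver → ±10% tolerance
65 × 1 = 65 Ω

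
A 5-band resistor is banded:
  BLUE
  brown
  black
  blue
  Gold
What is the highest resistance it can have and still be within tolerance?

640500000 Ω

Blue → 6 (first significant figure)
Brown → 1 (second significant figure)
Black → 0 (third significant figure)
Blue → ×10^6 multiplier
Gold → ±5% tolerance
610 × 1000000 = 610000000 Ω
Highest = 610000000 × (1 + 5/100) = 640500000 Ω.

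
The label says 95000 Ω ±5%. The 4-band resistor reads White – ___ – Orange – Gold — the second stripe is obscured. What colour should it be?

95000 Ω = 95 × 10^3.
The second band gives digit 5 of the significand, and 5 is green.

green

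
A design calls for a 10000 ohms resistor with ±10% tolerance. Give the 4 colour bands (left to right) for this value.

brown, black, orange, silver

10000 Ω = 10 × 10^3.
1 → brown
0 → black
Multiplier 10^3 → orange.
±10% tolerance → silver.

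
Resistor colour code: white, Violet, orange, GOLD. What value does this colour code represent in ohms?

97000 Ω

White → 9 (first significant figure)
Violet → 7 (second significant figure)
Orange → ×10^3 multiplier
97 × 1000 = 97000 Ω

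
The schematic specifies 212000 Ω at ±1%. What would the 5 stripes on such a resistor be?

red, brown, red, orange, brown

212000 Ω = 212 × 10^3.
2 → red
1 → brown
2 → red
Multiplier 10^3 → orange.
±1% tolerance → brown.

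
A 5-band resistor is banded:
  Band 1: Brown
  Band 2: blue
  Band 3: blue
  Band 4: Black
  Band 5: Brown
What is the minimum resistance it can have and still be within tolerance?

164.34 Ω

Brown → 1 (first significant figure)
Blue → 6 (second significant figure)
Blue → 6 (third significant figure)
Black → ×1 multiplier
Brown → ±1% tolerance
166 × 1 = 166 Ω
Minimum = 166 × (1 − 1/100) = 164.34 Ω.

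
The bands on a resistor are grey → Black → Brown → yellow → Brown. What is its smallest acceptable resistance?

7929900 Ω

Grey → 8 (first significant figure)
Black → 0 (second significant figure)
Brown → 1 (third significant figure)
Yellow → ×10^4 multiplier
Brown → ±1% tolerance
801 × 10000 = 8010000 Ω
Smallest = 8010000 × (1 − 1/100) = 7929900 Ω.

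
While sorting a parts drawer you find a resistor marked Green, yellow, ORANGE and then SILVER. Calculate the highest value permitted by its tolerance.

Green → 5 (first significant figure)
Yellow → 4 (second significant figure)
Orange → ×10^3 multiplier
Silver → ±10% tolerance
54 × 1000 = 54000 Ω
Highest = 54000 × (1 + 10/100) = 59400 Ω.

59400 Ω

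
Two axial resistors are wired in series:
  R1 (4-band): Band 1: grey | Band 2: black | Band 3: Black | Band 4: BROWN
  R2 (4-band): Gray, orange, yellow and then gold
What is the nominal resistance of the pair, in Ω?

830080 Ω

R1: grey, black → 80; black ×1 → 80 Ω.
R2: grey, orange → 83; yellow ×10^4 → 830000 Ω.
Series: 80 + 830000 = 830080 Ω.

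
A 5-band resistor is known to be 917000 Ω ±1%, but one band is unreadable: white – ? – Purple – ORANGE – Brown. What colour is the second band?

917000 Ω = 917 × 10^3.
The second band gives digit 1 of the significand, and 1 is brown.

brown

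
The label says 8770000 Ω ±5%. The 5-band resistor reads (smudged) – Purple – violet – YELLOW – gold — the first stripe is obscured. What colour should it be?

grey

8770000 Ω = 877 × 10^4.
The first band gives digit 8 of the significand, and 8 is grey.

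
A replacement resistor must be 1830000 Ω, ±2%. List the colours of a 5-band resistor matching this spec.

brown, grey, orange, yellow, red

1830000 Ω = 183 × 10^4.
1 → brown
8 → grey
3 → orange
Multiplier 10^4 → yellow.
±2% tolerance → red.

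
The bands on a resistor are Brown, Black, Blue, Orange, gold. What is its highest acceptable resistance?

Brown → 1 (first significant figure)
Black → 0 (second significant figure)
Blue → 6 (third significant figure)
Orange → ×10^3 multiplier
Gold → ±5% tolerance
106 × 1000 = 106000 Ω
Highest = 106000 × (1 + 5/100) = 111300 Ω.

111300 Ω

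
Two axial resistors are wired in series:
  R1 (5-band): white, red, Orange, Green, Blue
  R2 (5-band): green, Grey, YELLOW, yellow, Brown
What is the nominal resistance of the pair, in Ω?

R1: white, red, orange → 923; green ×10^5 → 92300000 Ω.
R2: green, grey, yellow → 584; yellow ×10^4 → 5840000 Ω.
Series: 92300000 + 5840000 = 98140000 Ω.

98140000 Ω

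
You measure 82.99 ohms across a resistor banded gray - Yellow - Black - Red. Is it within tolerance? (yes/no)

yes

Grey → 8 (first significant figure)
Yellow → 4 (second significant figure)
Black → ×1 multiplier
Red → ±2% tolerance
84 × 1 = 84 Ω
Allowed range: 82.32 Ω to 85.68 Ω.
82.99 ohms lies inside that range.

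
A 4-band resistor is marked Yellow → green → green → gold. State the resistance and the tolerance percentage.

4500000 Ω ±5%

Yellow → 4 (first significant figure)
Green → 5 (second significant figure)
Green → ×10^5 multiplier
Gold → ±5% tolerance
45 × 100000 = 4500000 Ω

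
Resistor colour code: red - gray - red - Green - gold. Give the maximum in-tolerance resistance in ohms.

29610000 Ω

Red → 2 (first significant figure)
Grey → 8 (second significant figure)
Red → 2 (third significant figure)
Green → ×10^5 multiplier
Gold → ±5% tolerance
282 × 100000 = 28200000 Ω
Maximum = 28200000 × (1 + 5/100) = 29610000 Ω.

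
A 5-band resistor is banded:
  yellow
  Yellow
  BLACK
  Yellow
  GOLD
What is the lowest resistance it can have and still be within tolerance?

4180000 Ω

Yellow → 4 (first significant figure)
Yellow → 4 (second significant figure)
Black → 0 (third significant figure)
Yellow → ×10^4 multiplier
Gold → ±5% tolerance
440 × 10000 = 4400000 Ω
Lowest = 4400000 × (1 − 5/100) = 4180000 Ω.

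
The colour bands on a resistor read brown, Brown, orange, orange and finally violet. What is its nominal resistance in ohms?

113000 Ω

Brown → 1 (first significant figure)
Brown → 1 (second significant figure)
Orange → 3 (third significant figure)
Orange → ×10^3 multiplier
113 × 1000 = 113000 Ω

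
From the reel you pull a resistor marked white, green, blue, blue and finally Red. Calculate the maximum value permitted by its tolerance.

975120000 Ω

White → 9 (first significant figure)
Green → 5 (second significant figure)
Blue → 6 (third significant figure)
Blue → ×10^6 multiplier
Red → ±2% tolerance
956 × 1000000 = 956000000 Ω
Maximum = 956000000 × (1 + 2/100) = 975120000 Ω.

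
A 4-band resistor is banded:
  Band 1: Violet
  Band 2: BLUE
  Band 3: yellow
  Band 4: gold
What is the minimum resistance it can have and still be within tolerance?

Violet → 7 (first significant figure)
Blue → 6 (second significant figure)
Yellow → ×10^4 multiplier
Gold → ±5% tolerance
76 × 10000 = 760000 Ω
Minimum = 760000 × (1 − 5/100) = 722000 Ω.

722000 Ω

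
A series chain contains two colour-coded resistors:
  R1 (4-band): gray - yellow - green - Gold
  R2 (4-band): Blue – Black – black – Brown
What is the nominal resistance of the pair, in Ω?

8400060 Ω

R1: grey, yellow → 84; green ×10^5 → 8400000 Ω.
R2: blue, black → 60; black ×1 → 60 Ω.
Series: 8400000 + 60 = 8400060 Ω.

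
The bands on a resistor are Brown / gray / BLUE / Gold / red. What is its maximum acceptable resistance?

Brown → 1 (first significant figure)
Grey → 8 (second significant figure)
Blue → 6 (third significant figure)
Gold → ×0.1 multiplier
Red → ±2% tolerance
186 × 0.1 = 18.6 Ω
Maximum = 18.6 × (1 + 2/100) = 18.972 Ω.

18.972 Ω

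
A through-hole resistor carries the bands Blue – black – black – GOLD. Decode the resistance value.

Blue → 6 (first significant figure)
Black → 0 (second significant figure)
Black → ×1 multiplier
60 × 1 = 60 Ω

60 Ω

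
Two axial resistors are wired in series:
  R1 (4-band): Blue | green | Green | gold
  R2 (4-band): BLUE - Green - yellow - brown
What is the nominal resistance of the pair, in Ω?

7150000 Ω

R1: blue, green → 65; green ×10^5 → 6500000 Ω.
R2: blue, green → 65; yellow ×10^4 → 650000 Ω.
Series: 6500000 + 650000 = 7150000 Ω.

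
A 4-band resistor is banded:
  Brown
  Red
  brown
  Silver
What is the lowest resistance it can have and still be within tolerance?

108 Ω

Brown → 1 (first significant figure)
Red → 2 (second significant figure)
Brown → ×10 multiplier
Silver → ±10% tolerance
12 × 10 = 120 Ω
Lowest = 120 × (1 − 10/100) = 108 Ω.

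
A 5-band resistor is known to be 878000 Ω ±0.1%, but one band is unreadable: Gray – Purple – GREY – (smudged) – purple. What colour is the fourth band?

orange

878000 Ω = 878 × 10^3.
The fourth band is the multiplier, 10^3, which is orange.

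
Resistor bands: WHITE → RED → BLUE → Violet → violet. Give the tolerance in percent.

±0.1%

The last band, violet, is the tolerance band.
Violet corresponds to ±0.1%.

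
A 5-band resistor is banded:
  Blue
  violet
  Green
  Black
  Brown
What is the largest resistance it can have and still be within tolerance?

Blue → 6 (first significant figure)
Violet → 7 (second significant figure)
Green → 5 (third significant figure)
Black → ×1 multiplier
Brown → ±1% tolerance
675 × 1 = 675 Ω
Largest = 675 × (1 + 1/100) = 681.75 Ω.

681.75 Ω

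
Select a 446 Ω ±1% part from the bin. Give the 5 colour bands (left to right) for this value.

446 Ω = 446 × 10^0.
4 → yellow
4 → yellow
6 → blue
Multiplier 10^0 → black.
±1% tolerance → brown.

yellow, yellow, blue, black, brown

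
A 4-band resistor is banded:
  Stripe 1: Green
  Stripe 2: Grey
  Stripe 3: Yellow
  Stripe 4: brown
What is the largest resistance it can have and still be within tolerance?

585800 Ω

Green → 5 (first significant figure)
Grey → 8 (second significant figure)
Yellow → ×10^4 multiplier
Brown → ±1% tolerance
58 × 10000 = 580000 Ω
Largest = 580000 × (1 + 1/100) = 585800 Ω.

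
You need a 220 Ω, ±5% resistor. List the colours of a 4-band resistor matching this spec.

red, red, brown, gold

220 Ω = 22 × 10^1.
2 → red
2 → red
Multiplier 10^1 → brown.
±5% tolerance → gold.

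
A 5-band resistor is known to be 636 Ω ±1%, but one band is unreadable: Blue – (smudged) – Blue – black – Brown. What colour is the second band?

636 Ω = 636 × 10^0.
The second band gives digit 3 of the significand, and 3 is orange.

orange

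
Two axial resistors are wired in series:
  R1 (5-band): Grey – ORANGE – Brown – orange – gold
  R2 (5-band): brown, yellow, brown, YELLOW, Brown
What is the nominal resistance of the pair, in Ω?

2241000 Ω

R1: grey, orange, brown → 831; orange ×10^3 → 831000 Ω.
R2: brown, yellow, brown → 141; yellow ×10^4 → 1410000 Ω.
Series: 831000 + 1410000 = 2241000 Ω.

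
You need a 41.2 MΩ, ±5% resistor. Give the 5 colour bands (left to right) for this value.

41200000 Ω = 412 × 10^5.
4 → yellow
1 → brown
2 → red
Multiplier 10^5 → green.
±5% tolerance → gold.

yellow, brown, red, green, gold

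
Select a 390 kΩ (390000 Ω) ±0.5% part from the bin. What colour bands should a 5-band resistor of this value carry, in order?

orange, white, black, orange, green

390000 Ω = 390 × 10^3.
3 → orange
9 → white
0 → black
Multiplier 10^3 → orange.
±0.5% tolerance → green.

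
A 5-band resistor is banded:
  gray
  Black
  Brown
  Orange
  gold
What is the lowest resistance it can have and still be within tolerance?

760950 Ω

Grey → 8 (first significant figure)
Black → 0 (second significant figure)
Brown → 1 (third significant figure)
Orange → ×10^3 multiplier
Gold → ±5% tolerance
801 × 1000 = 801000 Ω
Lowest = 801000 × (1 − 5/100) = 760950 Ω.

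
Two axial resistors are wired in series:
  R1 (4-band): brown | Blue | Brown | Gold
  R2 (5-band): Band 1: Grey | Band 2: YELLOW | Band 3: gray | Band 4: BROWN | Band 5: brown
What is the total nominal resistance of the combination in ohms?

8640 Ω

R1: brown, blue → 16; brown ×10 → 160 Ω.
R2: grey, yellow, grey → 848; brown ×10 → 8480 Ω.
Series: 160 + 8480 = 8640 Ω.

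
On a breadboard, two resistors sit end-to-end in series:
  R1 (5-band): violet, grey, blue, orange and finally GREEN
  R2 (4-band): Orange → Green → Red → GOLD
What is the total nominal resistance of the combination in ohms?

R1: violet, grey, blue → 786; orange ×10^3 → 786000 Ω.
R2: orange, green → 35; red ×10^2 → 3500 Ω.
Series: 786000 + 3500 = 789500 Ω.

789500 Ω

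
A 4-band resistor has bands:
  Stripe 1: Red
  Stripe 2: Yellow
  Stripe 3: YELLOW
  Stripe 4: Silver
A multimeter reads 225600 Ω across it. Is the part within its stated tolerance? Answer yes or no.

Red → 2 (first significant figure)
Yellow → 4 (second significant figure)
Yellow → ×10^4 multiplier
Silver → ±10% tolerance
24 × 10000 = 240000 Ω
Allowed range: 216000 Ω to 264000 Ω.
225600 Ω lies inside that range.

yes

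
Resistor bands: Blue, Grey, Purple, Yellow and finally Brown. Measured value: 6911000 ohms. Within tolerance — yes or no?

Blue → 6 (first significant figure)
Grey → 8 (second significant figure)
Violet → 7 (third significant figure)
Yellow → ×10^4 multiplier
Brown → ±1% tolerance
687 × 10000 = 6870000 Ω
Allowed range: 6801300 Ω to 6938700 Ω.
6911000 ohms lies inside that range.

yes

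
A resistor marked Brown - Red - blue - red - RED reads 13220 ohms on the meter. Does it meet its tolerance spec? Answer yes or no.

no

Brown → 1 (first significant figure)
Red → 2 (second significant figure)
Blue → 6 (third significant figure)
Red → ×10^2 multiplier
Red → ±2% tolerance
126 × 100 = 12600 Ω
Allowed range: 12348 Ω to 12852 Ω.
13220 ohms lies outside that range.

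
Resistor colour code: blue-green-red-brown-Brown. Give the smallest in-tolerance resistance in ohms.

Blue → 6 (first significant figure)
Green → 5 (second significant figure)
Red → 2 (third significant figure)
Brown → ×10 multiplier
Brown → ±1% tolerance
652 × 10 = 6520 Ω
Smallest = 6520 × (1 − 1/100) = 6454.8 Ω.

6454.8 Ω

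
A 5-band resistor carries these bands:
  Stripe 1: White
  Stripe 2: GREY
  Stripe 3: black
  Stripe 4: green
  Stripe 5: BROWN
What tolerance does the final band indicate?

The last band, brown, is the tolerance band.
Brown corresponds to ±1%.

±1%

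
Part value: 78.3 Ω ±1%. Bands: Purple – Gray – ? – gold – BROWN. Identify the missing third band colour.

orange

78.3 Ω = 783 × 10^-1.
The third band gives digit 3 of the significand, and 3 is orange.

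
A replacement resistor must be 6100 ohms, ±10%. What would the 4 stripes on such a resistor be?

blue, brown, red, silver

6100 Ω = 61 × 10^2.
6 → blue
1 → brown
Multiplier 10^2 → red.
±10% tolerance → silver.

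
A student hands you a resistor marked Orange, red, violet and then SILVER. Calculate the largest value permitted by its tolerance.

Orange → 3 (first significant figure)
Red → 2 (second significant figure)
Violet → ×10^7 multiplier
Silver → ±10% tolerance
32 × 10000000 = 320000000 Ω
Largest = 320000000 × (1 + 10/100) = 352000000 Ω.

352000000 Ω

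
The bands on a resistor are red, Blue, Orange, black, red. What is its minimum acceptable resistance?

Red → 2 (first significant figure)
Blue → 6 (second significant figure)
Orange → 3 (third significant figure)
Black → ×1 multiplier
Red → ±2% tolerance
263 × 1 = 263 Ω
Minimum = 263 × (1 − 2/100) = 257.74 Ω.

257.74 Ω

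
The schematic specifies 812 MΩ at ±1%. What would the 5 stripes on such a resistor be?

812000000 Ω = 812 × 10^6.
8 → grey
1 → brown
2 → red
Multiplier 10^6 → blue.
±1% tolerance → brown.

grey, brown, red, blue, brown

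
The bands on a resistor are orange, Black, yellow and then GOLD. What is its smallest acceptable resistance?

Orange → 3 (first significant figure)
Black → 0 (second significant figure)
Yellow → ×10^4 multiplier
Gold → ±5% tolerance
30 × 10000 = 300000 Ω
Smallest = 300000 × (1 − 5/100) = 285000 Ω.

285000 Ω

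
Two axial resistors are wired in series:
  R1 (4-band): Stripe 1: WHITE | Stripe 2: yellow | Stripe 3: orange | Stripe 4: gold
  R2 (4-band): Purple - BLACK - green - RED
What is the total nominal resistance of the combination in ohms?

7094000 Ω

R1: white, yellow → 94; orange ×10^3 → 94000 Ω.
R2: violet, black → 70; green ×10^5 → 7000000 Ω.
Series: 94000 + 7000000 = 7094000 Ω.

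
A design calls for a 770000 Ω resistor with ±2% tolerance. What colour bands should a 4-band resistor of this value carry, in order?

violet, violet, yellow, red

770000 Ω = 77 × 10^4.
7 → violet
7 → violet
Multiplier 10^4 → yellow.
±2% tolerance → red.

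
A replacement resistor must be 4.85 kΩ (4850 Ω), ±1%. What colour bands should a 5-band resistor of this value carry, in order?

4850 Ω = 485 × 10^1.
4 → yellow
8 → grey
5 → green
Multiplier 10^1 → brown.
±1% tolerance → brown.

yellow, grey, green, brown, brown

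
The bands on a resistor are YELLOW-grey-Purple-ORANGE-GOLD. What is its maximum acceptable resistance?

Yellow → 4 (first significant figure)
Grey → 8 (second significant figure)
Violet → 7 (third significant figure)
Orange → ×10^3 multiplier
Gold → ±5% tolerance
487 × 1000 = 487000 Ω
Maximum = 487000 × (1 + 5/100) = 511350 Ω.

511350 Ω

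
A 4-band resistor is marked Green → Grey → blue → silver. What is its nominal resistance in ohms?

Green → 5 (first significant figure)
Grey → 8 (second significant figure)
Blue → ×10^6 multiplier
58 × 1000000 = 58000000 Ω

58000000 Ω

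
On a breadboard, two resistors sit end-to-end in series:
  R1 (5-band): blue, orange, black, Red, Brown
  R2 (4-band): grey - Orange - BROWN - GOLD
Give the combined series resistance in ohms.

R1: blue, orange, black → 630; red ×10^2 → 63000 Ω.
R2: grey, orange → 83; brown ×10 → 830 Ω.
Series: 63000 + 830 = 63830 Ω.

63830 Ω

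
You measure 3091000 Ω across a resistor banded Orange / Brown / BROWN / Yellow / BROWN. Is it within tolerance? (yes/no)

yes

Orange → 3 (first significant figure)
Brown → 1 (second significant figure)
Brown → 1 (third significant figure)
Yellow → ×10^4 multiplier
Brown → ±1% tolerance
311 × 10000 = 3110000 Ω
Allowed range: 3078900 Ω to 3141100 Ω.
3091000 Ω lies inside that range.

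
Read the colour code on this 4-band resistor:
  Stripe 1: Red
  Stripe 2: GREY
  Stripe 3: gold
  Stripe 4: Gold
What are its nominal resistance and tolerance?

2.8 Ω ±5%

Red → 2 (first significant figure)
Grey → 8 (second significant figure)
Gold → ×0.1 multiplier
Gold → ±5% tolerance
28 × 0.1 = 2.8 Ω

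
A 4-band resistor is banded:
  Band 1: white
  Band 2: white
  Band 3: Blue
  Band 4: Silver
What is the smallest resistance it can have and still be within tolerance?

89100000 Ω

White → 9 (first significant figure)
White → 9 (second significant figure)
Blue → ×10^6 multiplier
Silver → ±10% tolerance
99 × 1000000 = 99000000 Ω
Smallest = 99000000 × (1 − 10/100) = 89100000 Ω.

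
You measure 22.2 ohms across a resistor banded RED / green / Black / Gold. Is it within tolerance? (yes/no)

Red → 2 (first significant figure)
Green → 5 (second significant figure)
Black → ×1 multiplier
Gold → ±5% tolerance
25 × 1 = 25 Ω
Allowed range: 23.75 Ω to 26.25 Ω.
22.2 ohms lies outside that range.

no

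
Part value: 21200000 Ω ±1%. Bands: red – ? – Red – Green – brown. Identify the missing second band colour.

brown

21200000 Ω = 212 × 10^5.
The second band gives digit 1 of the significand, and 1 is brown.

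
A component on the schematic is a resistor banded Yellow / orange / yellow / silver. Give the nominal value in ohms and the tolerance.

Yellow → 4 (first significant figure)
Orange → 3 (second significant figure)
Yellow → ×10^4 multiplier
Silver → ±10% tolerance
43 × 10000 = 430000 Ω

430000 Ω ±10%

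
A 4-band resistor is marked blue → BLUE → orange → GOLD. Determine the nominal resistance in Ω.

66000 Ω

Blue → 6 (first significant figure)
Blue → 6 (second significant figure)
Orange → ×10^3 multiplier
66 × 1000 = 66000 Ω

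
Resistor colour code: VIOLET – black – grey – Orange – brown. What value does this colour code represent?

Violet → 7 (first significant figure)
Black → 0 (second significant figure)
Grey → 8 (third significant figure)
Orange → ×10^3 multiplier
708 × 1000 = 708000 Ω

708000 Ω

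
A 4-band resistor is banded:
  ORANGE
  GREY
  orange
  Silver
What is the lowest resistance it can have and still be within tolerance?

Orange → 3 (first significant figure)
Grey → 8 (second significant figure)
Orange → ×10^3 multiplier
Silver → ±10% tolerance
38 × 1000 = 38000 Ω
Lowest = 38000 × (1 − 10/100) = 34200 Ω.

34200 Ω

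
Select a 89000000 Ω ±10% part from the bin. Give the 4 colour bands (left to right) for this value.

grey, white, blue, silver

89000000 Ω = 89 × 10^6.
8 → grey
9 → white
Multiplier 10^6 → blue.
±10% tolerance → silver.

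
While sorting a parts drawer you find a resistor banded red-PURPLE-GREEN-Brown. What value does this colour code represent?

Red → 2 (first significant figure)
Violet → 7 (second significant figure)
Green → ×10^5 multiplier
27 × 100000 = 2700000 Ω

2700000 Ω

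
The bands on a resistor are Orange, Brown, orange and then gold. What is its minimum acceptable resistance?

Orange → 3 (first significant figure)
Brown → 1 (second significant figure)
Orange → ×10^3 multiplier
Gold → ±5% tolerance
31 × 1000 = 31000 Ω
Minimum = 31000 × (1 − 5/100) = 29450 Ω.

29450 Ω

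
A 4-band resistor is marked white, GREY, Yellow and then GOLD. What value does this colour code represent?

980000 Ω

White → 9 (first significant figure)
Grey → 8 (second significant figure)
Yellow → ×10^4 multiplier
98 × 10000 = 980000 Ω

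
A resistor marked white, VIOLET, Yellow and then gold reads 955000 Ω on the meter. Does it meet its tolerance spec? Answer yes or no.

yes

White → 9 (first significant figure)
Violet → 7 (second significant figure)
Yellow → ×10^4 multiplier
Gold → ±5% tolerance
97 × 10000 = 970000 Ω
Allowed range: 921500 Ω to 1018500 Ω.
955000 Ω lies inside that range.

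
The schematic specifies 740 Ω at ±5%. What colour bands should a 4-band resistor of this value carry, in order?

violet, yellow, brown, gold

740 Ω = 74 × 10^1.
7 → violet
4 → yellow
Multiplier 10^1 → brown.
±5% tolerance → gold.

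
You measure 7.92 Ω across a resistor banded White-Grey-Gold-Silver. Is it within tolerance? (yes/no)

White → 9 (first significant figure)
Grey → 8 (second significant figure)
Gold → ×0.1 multiplier
Silver → ±10% tolerance
98 × 0.1 = 9.8 Ω
Allowed range: 8.82 Ω to 10.78 Ω.
7.92 Ω lies outside that range.

no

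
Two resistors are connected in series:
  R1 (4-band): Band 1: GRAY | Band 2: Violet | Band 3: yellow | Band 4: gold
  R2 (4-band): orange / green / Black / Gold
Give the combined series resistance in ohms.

R1: grey, violet → 87; yellow ×10^4 → 870000 Ω.
R2: orange, green → 35; black ×1 → 35 Ω.
Series: 870000 + 35 = 870035 Ω.

870035 Ω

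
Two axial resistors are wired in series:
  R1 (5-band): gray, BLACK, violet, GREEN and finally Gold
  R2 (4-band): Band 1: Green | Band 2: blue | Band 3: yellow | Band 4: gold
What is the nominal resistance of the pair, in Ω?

81260000 Ω

R1: grey, black, violet → 807; green ×10^5 → 80700000 Ω.
R2: green, blue → 56; yellow ×10^4 → 560000 Ω.
Series: 80700000 + 560000 = 81260000 Ω.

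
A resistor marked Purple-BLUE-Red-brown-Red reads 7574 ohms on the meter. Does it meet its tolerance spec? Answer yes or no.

Violet → 7 (first significant figure)
Blue → 6 (second significant figure)
Red → 2 (third significant figure)
Brown → ×10 multiplier
Red → ±2% tolerance
762 × 10 = 7620 Ω
Allowed range: 7467.6 Ω to 7772.4 Ω.
7574 ohms lies inside that range.

yes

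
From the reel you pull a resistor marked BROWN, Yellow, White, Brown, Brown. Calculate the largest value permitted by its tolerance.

Brown → 1 (first significant figure)
Yellow → 4 (second significant figure)
White → 9 (third significant figure)
Brown → ×10 multiplier
Brown → ±1% tolerance
149 × 10 = 1490 Ω
Largest = 1490 × (1 + 1/100) = 1504.9 Ω.

1504.9 Ω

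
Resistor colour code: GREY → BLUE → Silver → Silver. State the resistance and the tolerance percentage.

Grey → 8 (first significant figure)
Blue → 6 (second significant figure)
Silver → ×0.01 multiplier
Silver → ±10% tolerance
86 × 0.01 = 0.86 Ω

0.86 Ω ±10%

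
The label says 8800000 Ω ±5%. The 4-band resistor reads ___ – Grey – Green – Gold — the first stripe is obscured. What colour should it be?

8800000 Ω = 88 × 10^5.
The first band gives digit 8 of the significand, and 8 is grey.

grey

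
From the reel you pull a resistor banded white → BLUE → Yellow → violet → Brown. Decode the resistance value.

White → 9 (first significant figure)
Blue → 6 (second significant figure)
Yellow → 4 (third significant figure)
Violet → ×10^7 multiplier
964 × 10000000 = 9640000000 Ω

9640000000 Ω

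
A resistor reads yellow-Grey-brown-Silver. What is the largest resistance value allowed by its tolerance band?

528 Ω

Yellow → 4 (first significant figure)
Grey → 8 (second significant figure)
Brown → ×10 multiplier
Silver → ±10% tolerance
48 × 10 = 480 Ω
Largest = 480 × (1 + 10/100) = 528 Ω.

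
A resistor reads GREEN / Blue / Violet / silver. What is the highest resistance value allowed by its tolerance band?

616000000 Ω

Green → 5 (first significant figure)
Blue → 6 (second significant figure)
Violet → ×10^7 multiplier
Silver → ±10% tolerance
56 × 10000000 = 560000000 Ω
Highest = 560000000 × (1 + 10/100) = 616000000 Ω.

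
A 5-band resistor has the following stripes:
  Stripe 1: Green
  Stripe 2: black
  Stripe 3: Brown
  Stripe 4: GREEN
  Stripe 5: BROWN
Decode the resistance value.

Green → 5 (first significant figure)
Black → 0 (second significant figure)
Brown → 1 (third significant figure)
Green → ×10^5 multiplier
501 × 100000 = 50100000 Ω

50100000 Ω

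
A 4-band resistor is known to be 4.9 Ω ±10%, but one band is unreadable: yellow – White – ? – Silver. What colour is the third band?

4.9 Ω = 49 × 10^-1.
The third band is the multiplier, 10^-1, which is gold.

gold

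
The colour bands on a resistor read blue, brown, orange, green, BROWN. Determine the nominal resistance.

Blue → 6 (first significant figure)
Brown → 1 (second significant figure)
Orange → 3 (third significant figure)
Green → ×10^5 multiplier
613 × 100000 = 61300000 Ω

61300000 Ω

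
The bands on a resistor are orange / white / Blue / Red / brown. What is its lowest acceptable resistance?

39204 Ω

Orange → 3 (first significant figure)
White → 9 (second significant figure)
Blue → 6 (third significant figure)
Red → ×10^2 multiplier
Brown → ±1% tolerance
396 × 100 = 39600 Ω
Lowest = 39600 × (1 − 1/100) = 39204 Ω.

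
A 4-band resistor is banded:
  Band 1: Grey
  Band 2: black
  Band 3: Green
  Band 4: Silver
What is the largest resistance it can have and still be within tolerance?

Grey → 8 (first significant figure)
Black → 0 (second significant figure)
Green → ×10^5 multiplier
Silver → ±10% tolerance
80 × 100000 = 8000000 Ω
Largest = 8000000 × (1 + 10/100) = 8800000 Ω.

8800000 Ω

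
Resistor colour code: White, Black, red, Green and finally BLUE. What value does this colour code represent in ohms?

90200000 Ω

White → 9 (first significant figure)
Black → 0 (second significant figure)
Red → 2 (third significant figure)
Green → ×10^5 multiplier
902 × 100000 = 90200000 Ω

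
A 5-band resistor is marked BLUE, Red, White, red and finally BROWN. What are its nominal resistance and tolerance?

62900 Ω ±1%

Blue → 6 (first significant figure)
Red → 2 (second significant figure)
White → 9 (third significant figure)
Red → ×10^2 multiplier
Brown → ±1% tolerance
629 × 100 = 62900 Ω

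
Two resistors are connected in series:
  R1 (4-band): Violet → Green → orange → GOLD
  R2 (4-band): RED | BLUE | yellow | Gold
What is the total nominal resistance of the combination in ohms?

R1: violet, green → 75; orange ×10^3 → 75000 Ω.
R2: red, blue → 26; yellow ×10^4 → 260000 Ω.
Series: 75000 + 260000 = 335000 Ω.

335000 Ω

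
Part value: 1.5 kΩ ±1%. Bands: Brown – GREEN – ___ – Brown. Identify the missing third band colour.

1500 Ω = 15 × 10^2.
The third band is the multiplier, 10^2, which is red.

red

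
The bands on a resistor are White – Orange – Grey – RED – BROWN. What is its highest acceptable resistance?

94738 Ω

White → 9 (first significant figure)
Orange → 3 (second significant figure)
Grey → 8 (third significant figure)
Red → ×10^2 multiplier
Brown → ±1% tolerance
938 × 100 = 93800 Ω
Highest = 93800 × (1 + 1/100) = 94738 Ω.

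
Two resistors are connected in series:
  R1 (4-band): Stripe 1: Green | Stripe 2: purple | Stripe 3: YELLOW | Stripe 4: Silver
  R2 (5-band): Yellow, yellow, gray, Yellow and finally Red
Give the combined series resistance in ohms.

5050000 Ω

R1: green, violet → 57; yellow ×10^4 → 570000 Ω.
R2: yellow, yellow, grey → 448; yellow ×10^4 → 4480000 Ω.
Series: 570000 + 4480000 = 5050000 Ω.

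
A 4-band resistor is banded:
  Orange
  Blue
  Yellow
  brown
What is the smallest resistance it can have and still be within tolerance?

Orange → 3 (first significant figure)
Blue → 6 (second significant figure)
Yellow → ×10^4 multiplier
Brown → ±1% tolerance
36 × 10000 = 360000 Ω
Smallest = 360000 × (1 − 1/100) = 356400 Ω.

356400 Ω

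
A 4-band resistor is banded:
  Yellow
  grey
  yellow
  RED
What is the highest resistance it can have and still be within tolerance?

Yellow → 4 (first significant figure)
Grey → 8 (second significant figure)
Yellow → ×10^4 multiplier
Red → ±2% tolerance
48 × 10000 = 480000 Ω
Highest = 480000 × (1 + 2/100) = 489600 Ω.

489600 Ω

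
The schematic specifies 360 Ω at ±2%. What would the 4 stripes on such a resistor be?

orange, blue, brown, red

360 Ω = 36 × 10^1.
3 → orange
6 → blue
Multiplier 10^1 → brown.
±2% tolerance → red.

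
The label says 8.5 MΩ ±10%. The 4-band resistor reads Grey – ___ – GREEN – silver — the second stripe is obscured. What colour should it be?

green

8500000 Ω = 85 × 10^5.
The second band gives digit 5 of the significand, and 5 is green.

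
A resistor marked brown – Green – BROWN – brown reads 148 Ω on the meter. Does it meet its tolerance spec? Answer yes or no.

Brown → 1 (first significant figure)
Green → 5 (second significant figure)
Brown → ×10 multiplier
Brown → ±1% tolerance
15 × 10 = 150 Ω
Allowed range: 148.5 Ω to 151.5 Ω.
148 Ω lies outside that range.

no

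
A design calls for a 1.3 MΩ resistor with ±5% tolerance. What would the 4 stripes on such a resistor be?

brown, orange, green, gold

1300000 Ω = 13 × 10^5.
1 → brown
3 → orange
Multiplier 10^5 → green.
±5% tolerance → gold.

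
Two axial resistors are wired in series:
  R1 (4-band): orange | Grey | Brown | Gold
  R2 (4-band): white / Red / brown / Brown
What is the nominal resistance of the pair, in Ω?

R1: orange, grey → 38; brown ×10 → 380 Ω.
R2: white, red → 92; brown ×10 → 920 Ω.
Series: 380 + 920 = 1300 Ω.

1300 Ω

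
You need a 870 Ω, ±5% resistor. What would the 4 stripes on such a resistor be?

870 Ω = 87 × 10^1.
8 → grey
7 → violet
Multiplier 10^1 → brown.
±5% tolerance → gold.

grey, violet, brown, gold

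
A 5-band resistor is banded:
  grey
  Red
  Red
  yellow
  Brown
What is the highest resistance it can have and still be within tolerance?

Grey → 8 (first significant figure)
Red → 2 (second significant figure)
Red → 2 (third significant figure)
Yellow → ×10^4 multiplier
Brown → ±1% tolerance
822 × 10000 = 8220000 Ω
Highest = 8220000 × (1 + 1/100) = 8302200 Ω.

8302200 Ω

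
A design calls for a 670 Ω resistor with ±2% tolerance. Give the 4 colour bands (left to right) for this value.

blue, violet, brown, red

670 Ω = 67 × 10^1.
6 → blue
7 → violet
Multiplier 10^1 → brown.
±2% tolerance → red.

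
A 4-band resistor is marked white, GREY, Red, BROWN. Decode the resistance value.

White → 9 (first significant figure)
Grey → 8 (second significant figure)
Red → ×10^2 multiplier
98 × 100 = 9800 Ω

9800 Ω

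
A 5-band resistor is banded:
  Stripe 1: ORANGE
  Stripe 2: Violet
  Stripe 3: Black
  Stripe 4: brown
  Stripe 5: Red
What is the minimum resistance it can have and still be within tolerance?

3626 Ω

Orange → 3 (first significant figure)
Violet → 7 (second significant figure)
Black → 0 (third significant figure)
Brown → ×10 multiplier
Red → ±2% tolerance
370 × 10 = 3700 Ω
Minimum = 3700 × (1 − 2/100) = 3626 Ω.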